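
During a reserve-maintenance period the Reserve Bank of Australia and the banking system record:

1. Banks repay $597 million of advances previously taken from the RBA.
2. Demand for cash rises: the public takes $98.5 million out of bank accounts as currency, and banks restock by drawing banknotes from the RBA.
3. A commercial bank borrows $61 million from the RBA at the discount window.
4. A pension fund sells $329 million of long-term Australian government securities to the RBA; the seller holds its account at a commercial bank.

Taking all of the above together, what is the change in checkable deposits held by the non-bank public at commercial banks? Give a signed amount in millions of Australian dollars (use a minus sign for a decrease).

+$230.5 million

Discount-window repayment $597 million: the counterparty is a bank, so public deposits are unchanged → 0.
Currency withdrawal $98.5 million: non-bank counterparties' bank balances fall → −$98.5M.
Discount-window loan $61 million: the counterparty is a bank, so public deposits are unchanged → 0.
Asset purchase (from non-banks) $329 million: non-bank counterparties' bank balances rise → +$329M.
Net: 0 − 98.5 + 0 + 329 = +$230.5 million.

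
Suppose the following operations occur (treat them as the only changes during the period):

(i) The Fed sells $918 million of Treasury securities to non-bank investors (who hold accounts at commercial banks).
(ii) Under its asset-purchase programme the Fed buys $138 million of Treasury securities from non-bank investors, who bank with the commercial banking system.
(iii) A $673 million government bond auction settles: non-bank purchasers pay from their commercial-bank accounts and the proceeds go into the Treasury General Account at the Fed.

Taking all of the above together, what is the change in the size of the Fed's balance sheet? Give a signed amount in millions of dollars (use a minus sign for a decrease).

-$780 million

Fed balance sheet:
  Assets:      Securities −$780M
  Liabilities: Bank reserves −$1453M, Government deposits +$673M
Commercial banking system:
  Assets:      Reserves at CB −$1453M
  Liabilities: Checkable deposits −$1453M
Change in total Fed assets = -$780 million.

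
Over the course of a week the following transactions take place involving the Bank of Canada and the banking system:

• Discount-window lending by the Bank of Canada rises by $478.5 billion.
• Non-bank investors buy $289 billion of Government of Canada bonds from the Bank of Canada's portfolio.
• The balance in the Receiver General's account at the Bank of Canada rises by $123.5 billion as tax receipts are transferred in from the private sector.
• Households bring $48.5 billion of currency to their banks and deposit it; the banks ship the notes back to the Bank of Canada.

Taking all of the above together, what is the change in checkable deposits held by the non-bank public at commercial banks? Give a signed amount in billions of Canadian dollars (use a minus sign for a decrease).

-$364 billion

Bank of Canada balance sheet:
  Assets:      Securities −$289B, Loans to banks +$478.5B
  Liabilities: Bank reserves +$114.5B, Currency in circulation −$48.5B, Government deposits +$123.5B
Commercial banking system:
  Assets:      Reserves at CB +$114.5B
  Liabilities: Checkable deposits −$364B, Borrowings from CB +$478.5B
So the change in checkable deposits held by the non-bank public at commercial banks is -$364 billion.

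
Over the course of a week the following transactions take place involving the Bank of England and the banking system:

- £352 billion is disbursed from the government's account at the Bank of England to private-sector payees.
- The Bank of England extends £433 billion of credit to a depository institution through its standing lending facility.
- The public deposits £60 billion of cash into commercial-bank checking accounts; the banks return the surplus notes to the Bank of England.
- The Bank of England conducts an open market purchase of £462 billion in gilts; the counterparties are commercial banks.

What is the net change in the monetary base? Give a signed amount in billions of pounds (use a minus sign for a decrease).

Government spending £352 billion: a non-base liability converts back to reserves → +£352B.
Discount-window loan £433 billion: Bank of England balance sheet expands → +£433B.
Currency deposit £60 billion: just a shift between currency and reserves — both are base money → 0.
OMO purchase (from banks) £462 billion: Bank of England balance sheet expands → +£462B.
Net: 352 + 433 + 0 + 462 = +£1247 billion.

+£1247 billion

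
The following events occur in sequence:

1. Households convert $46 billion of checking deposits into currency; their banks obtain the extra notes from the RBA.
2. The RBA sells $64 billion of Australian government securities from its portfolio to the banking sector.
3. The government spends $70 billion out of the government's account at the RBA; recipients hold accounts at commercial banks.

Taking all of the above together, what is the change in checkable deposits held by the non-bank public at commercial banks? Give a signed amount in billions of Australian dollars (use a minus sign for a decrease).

+$24 billion

Currency withdrawal $46 billion: non-bank counterparties' bank balances fall → −$46B.
OMO sale (to banks) $64 billion: the counterparty is a bank, so public deposits are unchanged → 0.
Government spending $70 billion: non-bank counterparties' bank balances rise → +$70B.
Net: −46 + 0 + 70 = +$24 billion.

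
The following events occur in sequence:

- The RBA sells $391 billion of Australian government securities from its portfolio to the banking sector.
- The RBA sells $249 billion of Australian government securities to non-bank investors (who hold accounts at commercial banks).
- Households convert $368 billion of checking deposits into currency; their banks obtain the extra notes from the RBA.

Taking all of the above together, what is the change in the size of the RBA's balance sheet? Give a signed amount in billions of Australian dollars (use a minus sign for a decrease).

-$640 billion

OMO sale (to banks) $391 billion: an RBA asset is shed → −$391B.
Asset sale (to non-banks) $249 billion: an RBA asset is shed → −$249B.
Currency withdrawal $368 billion: only the composition of liabilities changes → 0.
Net: −391 − 249 + 0 = -$640 billion.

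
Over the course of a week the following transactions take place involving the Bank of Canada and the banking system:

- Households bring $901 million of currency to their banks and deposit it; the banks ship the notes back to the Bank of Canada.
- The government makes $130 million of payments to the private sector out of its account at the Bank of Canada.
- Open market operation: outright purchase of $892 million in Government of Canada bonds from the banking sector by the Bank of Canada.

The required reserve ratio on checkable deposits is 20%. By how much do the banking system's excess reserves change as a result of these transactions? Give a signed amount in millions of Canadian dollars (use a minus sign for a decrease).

+$1716.8 million

Currency deposit $901 million: reserves +$901M, deposits +$901M.
Government spending $130 million: reserves +$130M, deposits +$130M.
OMO purchase (from banks) $892 million: reserves +$892M, deposits 0.
Totals: Δreserves = +$1923M, Δdeposits = +$1031M.
Δrequired reserves = 20% × +$1031M = +$206.2M.
Δexcess reserves = Δreserves − Δrequired = +$1923M − (+$206.2M) = +$1716.8 million.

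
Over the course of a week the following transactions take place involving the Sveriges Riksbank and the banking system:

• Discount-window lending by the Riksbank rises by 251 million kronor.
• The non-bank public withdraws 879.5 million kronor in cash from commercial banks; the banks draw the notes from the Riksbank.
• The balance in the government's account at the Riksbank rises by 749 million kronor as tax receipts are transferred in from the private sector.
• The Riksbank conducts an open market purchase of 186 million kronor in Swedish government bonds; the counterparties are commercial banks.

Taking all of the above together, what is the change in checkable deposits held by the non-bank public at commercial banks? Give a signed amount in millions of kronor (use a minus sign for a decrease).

-1628.5 million

Discount-window loan 251 million kronor: the counterparty is a bank, so public deposits are unchanged → 0.
Currency withdrawal 879.5 million kronor: non-bank counterparties' bank balances fall → −879.5M.
Government account inflow 749 million kronor: non-bank counterparties' bank balances fall → −749M.
OMO purchase (from banks) 186 million kronor: the counterparty is a bank, so public deposits are unchanged → 0.
Net: 0 − 879.5 − 749 + 0 = -1628.5 million.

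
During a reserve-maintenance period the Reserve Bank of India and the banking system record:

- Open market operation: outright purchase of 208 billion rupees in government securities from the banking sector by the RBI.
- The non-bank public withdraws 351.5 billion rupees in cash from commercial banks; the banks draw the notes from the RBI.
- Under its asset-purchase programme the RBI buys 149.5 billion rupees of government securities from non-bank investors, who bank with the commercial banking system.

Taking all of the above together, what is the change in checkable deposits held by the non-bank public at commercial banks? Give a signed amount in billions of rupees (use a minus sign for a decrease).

OMO purchase (from banks) 208 billion rupees: the counterparty is a bank, so public deposits are unchanged → 0.
Currency withdrawal 351.5 billion rupees: non-bank counterparties' bank balances fall → −351.5B.
Asset purchase (from non-banks) 149.5 billion rupees: non-bank counterparties' bank balances rise → +149.5B.
Net: 0 − 351.5 + 149.5 = -202 billion.

-202 billion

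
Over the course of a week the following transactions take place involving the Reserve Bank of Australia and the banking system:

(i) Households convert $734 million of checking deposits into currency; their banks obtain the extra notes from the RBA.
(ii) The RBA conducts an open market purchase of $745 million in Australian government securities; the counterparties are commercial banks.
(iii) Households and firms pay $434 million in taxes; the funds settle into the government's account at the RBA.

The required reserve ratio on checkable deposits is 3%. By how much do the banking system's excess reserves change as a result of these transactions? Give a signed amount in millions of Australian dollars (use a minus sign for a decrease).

Currency withdrawal $734 million: reserves −$734M, deposits −$734M.
OMO purchase (from banks) $745 million: reserves +$745M, deposits 0.
Government account inflow $434 million: reserves −$434M, deposits −$434M.
Totals: Δreserves = −$423M, Δdeposits = −$1168M.
Δrequired reserves = 3% × −$1168M = −$35.04M.
Δexcess reserves = Δreserves − Δrequired = −$423M − (−$35.04M) = -$387.96 million.

-$387.96 million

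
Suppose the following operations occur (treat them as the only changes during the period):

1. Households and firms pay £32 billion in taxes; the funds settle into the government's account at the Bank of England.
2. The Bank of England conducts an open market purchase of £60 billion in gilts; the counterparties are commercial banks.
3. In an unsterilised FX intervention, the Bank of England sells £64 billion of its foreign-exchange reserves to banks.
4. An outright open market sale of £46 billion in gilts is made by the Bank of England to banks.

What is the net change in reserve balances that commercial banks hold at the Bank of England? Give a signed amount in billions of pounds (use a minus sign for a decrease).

-£82 billion

Government account inflow £32 billion: funds move from bank reserves into the government account → −£32B.
OMO purchase (from banks) £60 billion: the Bank of England pays by crediting reserve accounts → +£60B.
FX sale £64 billion: the buying banks pay out of their reserve balances → −£64B.
OMO sale (to banks) £46 billion: the buying banks pay out of their reserve balances → −£46B.
Net: −32 + 60 − 64 − 46 = -£82 billion.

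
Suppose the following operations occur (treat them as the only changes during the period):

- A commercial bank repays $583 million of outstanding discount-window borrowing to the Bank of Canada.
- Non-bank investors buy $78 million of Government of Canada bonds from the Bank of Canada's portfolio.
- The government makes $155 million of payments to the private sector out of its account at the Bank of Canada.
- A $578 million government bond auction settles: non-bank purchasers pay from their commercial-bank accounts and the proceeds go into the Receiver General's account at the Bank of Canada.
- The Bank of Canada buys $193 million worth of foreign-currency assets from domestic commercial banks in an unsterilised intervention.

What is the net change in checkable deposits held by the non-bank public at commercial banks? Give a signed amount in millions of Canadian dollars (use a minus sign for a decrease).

-$501 million

Bank of Canada balance sheet:
  Assets:      Securities −$78M, Loans to banks −$583M, Foreign assets +$193M
  Liabilities: Bank reserves −$891M, Government deposits +$423M
Commercial banking system:
  Assets:      Reserves at CB −$891M, Foreign assets −$193M
  Liabilities: Checkable deposits −$501M, Borrowings from CB −$583M
So the change in checkable deposits held by the non-bank public at commercial banks is -$501 million.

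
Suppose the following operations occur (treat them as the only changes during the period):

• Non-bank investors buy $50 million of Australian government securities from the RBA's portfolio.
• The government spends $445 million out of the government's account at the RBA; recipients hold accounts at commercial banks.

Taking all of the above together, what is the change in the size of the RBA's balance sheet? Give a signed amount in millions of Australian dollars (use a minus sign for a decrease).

Asset sale (to non-banks) $50 million: an RBA asset is shed → −$50M.
Government spending $445 million: only the composition of liabilities changes → 0.
Net: −50 + 0 = -$50 million.

-$50 million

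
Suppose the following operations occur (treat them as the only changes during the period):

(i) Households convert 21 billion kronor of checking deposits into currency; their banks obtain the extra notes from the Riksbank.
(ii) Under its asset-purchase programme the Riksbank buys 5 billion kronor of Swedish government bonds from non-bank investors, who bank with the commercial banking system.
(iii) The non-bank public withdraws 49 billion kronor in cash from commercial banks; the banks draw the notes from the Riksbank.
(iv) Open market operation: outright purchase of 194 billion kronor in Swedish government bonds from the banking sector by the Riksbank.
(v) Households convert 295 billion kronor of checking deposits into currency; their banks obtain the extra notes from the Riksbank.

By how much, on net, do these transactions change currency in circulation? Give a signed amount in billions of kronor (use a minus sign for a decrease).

Currency withdrawal 21 billion kronor: notes leave the central bank → +21B.
Asset purchase (from non-banks) 5 billion kronor: no currency enters or leaves circulation → 0.
Currency withdrawal 49 billion kronor: notes leave the central bank → +49B.
OMO purchase (from banks) 194 billion kronor: no currency enters or leaves circulation → 0.
Currency withdrawal 295 billion kronor: notes leave the central bank → +295B.
Net: 21 + 0 + 49 + 0 + 295 = +365 billion.

+365 billion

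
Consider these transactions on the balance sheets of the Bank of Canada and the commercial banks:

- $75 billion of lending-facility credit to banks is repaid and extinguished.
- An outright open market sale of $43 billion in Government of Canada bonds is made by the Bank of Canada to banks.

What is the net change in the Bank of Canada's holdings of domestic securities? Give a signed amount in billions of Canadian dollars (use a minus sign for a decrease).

Discount-window repayment $75 billion: the Bank of Canada's securities portfolio is untouched → 0.
OMO sale (to banks) $43 billion: securities removed from the Bank of Canada's portfolio → −$43B.
Net: 0 − 43 = -$43 billion.

-$43 billion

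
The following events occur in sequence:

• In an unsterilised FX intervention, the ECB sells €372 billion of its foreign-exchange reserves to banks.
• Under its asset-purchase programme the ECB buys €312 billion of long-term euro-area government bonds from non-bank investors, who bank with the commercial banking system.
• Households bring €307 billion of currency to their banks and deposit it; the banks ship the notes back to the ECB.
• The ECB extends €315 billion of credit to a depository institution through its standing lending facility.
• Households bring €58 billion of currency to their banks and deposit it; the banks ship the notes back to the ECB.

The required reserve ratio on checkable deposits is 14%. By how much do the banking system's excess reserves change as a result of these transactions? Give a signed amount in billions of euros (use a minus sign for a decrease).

+€525.22 billion

FX sale €372 billion: reserves −€372B, deposits 0.
Asset purchase (from non-banks) €312 billion: reserves +€312B, deposits +€312B.
Currency deposit €307 billion: reserves +€307B, deposits +€307B.
Discount-window loan €315 billion: reserves +€315B, deposits 0.
Currency deposit €58 billion: reserves +€58B, deposits +€58B.
Totals: Δreserves = +€620B, Δdeposits = +€677B.
Δrequired reserves = 14% × +€677B = +€94.78B.
Δexcess reserves = Δreserves − Δrequired = +€620B − (+€94.78B) = +€525.22 billion.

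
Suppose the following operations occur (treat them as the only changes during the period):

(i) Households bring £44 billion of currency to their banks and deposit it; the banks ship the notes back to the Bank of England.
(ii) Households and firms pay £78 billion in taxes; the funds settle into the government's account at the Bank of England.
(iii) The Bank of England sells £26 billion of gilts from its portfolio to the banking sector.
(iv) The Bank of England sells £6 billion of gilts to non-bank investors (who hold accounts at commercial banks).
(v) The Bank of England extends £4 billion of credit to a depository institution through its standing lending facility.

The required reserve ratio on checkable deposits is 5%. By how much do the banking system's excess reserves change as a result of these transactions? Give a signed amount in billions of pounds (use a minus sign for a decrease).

-£60 billion

Currency deposit £44 billion: reserves +£44B, deposits +£44B.
Government account inflow £78 billion: reserves −£78B, deposits −£78B.
OMO sale (to banks) £26 billion: reserves −£26B, deposits 0.
Asset sale (to non-banks) £6 billion: reserves −£6B, deposits −£6B.
Discount-window loan £4 billion: reserves +£4B, deposits 0.
Totals: Δreserves = −£62B, Δdeposits = −£40B.
Δrequired reserves = 5% × −£40B = −£2B.
Δexcess reserves = Δreserves − Δrequired = −£62B − (−£2B) = -£60 billion.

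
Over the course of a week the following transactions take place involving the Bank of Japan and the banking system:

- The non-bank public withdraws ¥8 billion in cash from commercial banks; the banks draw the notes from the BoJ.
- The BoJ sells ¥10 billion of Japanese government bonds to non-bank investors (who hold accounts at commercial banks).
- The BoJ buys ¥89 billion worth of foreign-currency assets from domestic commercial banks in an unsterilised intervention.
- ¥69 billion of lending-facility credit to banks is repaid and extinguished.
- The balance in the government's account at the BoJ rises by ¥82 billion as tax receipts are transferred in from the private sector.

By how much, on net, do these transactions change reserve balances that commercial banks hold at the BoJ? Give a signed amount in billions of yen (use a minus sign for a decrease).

-¥80 billion

Currency withdrawal ¥8 billion: banks swap reserves for currency → −¥8B.
Asset sale (to non-banks) ¥10 billion: the non-bank buyers' banks settle from reserves → −¥10B.
FX purchase ¥89 billion: the BoJ pays by crediting reserve accounts → +¥89B.
Discount-window repayment ¥69 billion: repayment is debited from reserves → −¥69B.
Government account inflow ¥82 billion: funds move from bank reserves into the government account → −¥82B.
Net: −8 − 10 + 89 − 69 − 82 = -¥80 billion.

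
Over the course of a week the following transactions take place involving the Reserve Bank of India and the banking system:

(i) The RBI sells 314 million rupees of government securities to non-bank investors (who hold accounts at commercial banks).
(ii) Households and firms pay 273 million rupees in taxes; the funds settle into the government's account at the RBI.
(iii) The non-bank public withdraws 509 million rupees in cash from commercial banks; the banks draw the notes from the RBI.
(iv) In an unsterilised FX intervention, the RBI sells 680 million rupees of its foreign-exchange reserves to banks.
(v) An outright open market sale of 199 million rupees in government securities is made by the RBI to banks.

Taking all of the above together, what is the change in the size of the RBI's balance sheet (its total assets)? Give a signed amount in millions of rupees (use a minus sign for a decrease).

RBI balance sheet:
  Assets:      Securities −513M, Foreign assets −680M
  Liabilities: Bank reserves −1975M, Currency in circulation +509M, Government deposits +273M
Commercial banking system:
  Assets:      Reserves at CB −1975M, Securities +199M, Foreign assets +680M
  Liabilities: Checkable deposits −1096M
Change in total RBI assets = -1193 million.

-1193 million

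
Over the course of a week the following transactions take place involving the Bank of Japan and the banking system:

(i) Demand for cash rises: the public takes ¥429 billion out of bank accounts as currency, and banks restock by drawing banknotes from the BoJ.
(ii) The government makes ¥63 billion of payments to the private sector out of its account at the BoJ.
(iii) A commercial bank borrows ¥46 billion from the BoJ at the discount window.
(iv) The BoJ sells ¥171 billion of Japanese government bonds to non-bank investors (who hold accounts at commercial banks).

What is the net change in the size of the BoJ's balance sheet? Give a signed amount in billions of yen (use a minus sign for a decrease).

-¥125 billion

Currency withdrawal ¥429 billion: only the composition of liabilities changes → 0.
Government spending ¥63 billion: only the composition of liabilities changes → 0.
Discount-window loan ¥46 billion: a BoJ asset is acquired → +¥46B.
Asset sale (to non-banks) ¥171 billion: a BoJ asset is shed → −¥171B.
Net: 0 + 0 + 46 − 171 = -¥125 billion.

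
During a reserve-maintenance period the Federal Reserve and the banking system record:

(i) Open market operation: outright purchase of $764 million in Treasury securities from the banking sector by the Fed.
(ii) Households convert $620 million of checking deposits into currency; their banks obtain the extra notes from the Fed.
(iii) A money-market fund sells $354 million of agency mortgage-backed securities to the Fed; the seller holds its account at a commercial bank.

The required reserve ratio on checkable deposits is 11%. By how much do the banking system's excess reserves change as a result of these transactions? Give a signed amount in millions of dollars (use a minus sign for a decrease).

OMO purchase (from banks) $764 million: reserves +$764M, deposits 0.
Currency withdrawal $620 million: reserves −$620M, deposits −$620M.
Asset purchase (from non-banks) $354 million: reserves +$354M, deposits +$354M.
Totals: Δreserves = +$498M, Δdeposits = −$266M.
Δrequired reserves = 11% × −$266M = −$29.26M.
Δexcess reserves = Δreserves − Δrequired = +$498M − (−$29.26M) = +$527.26 million.

+$527.26 million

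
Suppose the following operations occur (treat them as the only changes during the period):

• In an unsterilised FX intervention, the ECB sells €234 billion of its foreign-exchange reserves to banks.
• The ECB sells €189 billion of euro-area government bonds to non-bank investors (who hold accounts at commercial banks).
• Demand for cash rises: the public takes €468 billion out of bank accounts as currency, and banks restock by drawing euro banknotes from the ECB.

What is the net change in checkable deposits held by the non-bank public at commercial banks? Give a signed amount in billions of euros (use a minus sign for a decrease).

ECB balance sheet:
  Assets:      Securities −€189B, Foreign assets −€234B
  Liabilities: Bank reserves −€891B, Currency in circulation +€468B
Commercial banking system:
  Assets:      Reserves at CB −€891B, Foreign assets +€234B
  Liabilities: Checkable deposits −€657B
So the change in checkable deposits held by the non-bank public at commercial banks is -€657 billion.

-€657 billion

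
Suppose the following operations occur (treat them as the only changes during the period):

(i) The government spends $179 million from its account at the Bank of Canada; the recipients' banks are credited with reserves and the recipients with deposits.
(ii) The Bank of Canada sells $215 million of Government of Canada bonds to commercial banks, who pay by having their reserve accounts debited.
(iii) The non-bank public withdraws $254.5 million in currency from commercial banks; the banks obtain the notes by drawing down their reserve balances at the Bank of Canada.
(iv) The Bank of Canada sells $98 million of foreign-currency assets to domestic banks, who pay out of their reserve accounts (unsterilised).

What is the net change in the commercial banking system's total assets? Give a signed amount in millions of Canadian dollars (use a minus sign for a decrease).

-$75.5 million

Government spending $179 million: bank balance sheets expand → +$179M.
OMO sale (to banks) $215 million: just an asset swap on bank balance sheets → 0.
Currency withdrawal $254.5 million: bank balance sheets shrink → −$254.5M.
FX sale $98 million: just an asset swap on bank balance sheets → 0.
Net: 179 + 0 − 254.5 + 0 = -$75.5 million.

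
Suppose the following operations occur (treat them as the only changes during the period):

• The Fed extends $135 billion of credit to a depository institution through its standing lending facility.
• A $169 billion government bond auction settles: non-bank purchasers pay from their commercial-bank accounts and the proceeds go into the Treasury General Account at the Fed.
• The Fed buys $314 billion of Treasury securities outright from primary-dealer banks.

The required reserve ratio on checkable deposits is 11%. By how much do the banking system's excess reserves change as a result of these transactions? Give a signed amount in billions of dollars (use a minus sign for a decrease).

+$298.59 billion

Discount-window loan $135 billion: reserves +$135B, deposits 0.
Government account inflow $169 billion: reserves −$169B, deposits −$169B.
OMO purchase (from banks) $314 billion: reserves +$314B, deposits 0.
Totals: Δreserves = +$280B, Δdeposits = −$169B.
Δrequired reserves = 11% × −$169B = −$18.59B.
Δexcess reserves = Δreserves − Δrequired = +$280B − (−$18.59B) = +$298.59 billion.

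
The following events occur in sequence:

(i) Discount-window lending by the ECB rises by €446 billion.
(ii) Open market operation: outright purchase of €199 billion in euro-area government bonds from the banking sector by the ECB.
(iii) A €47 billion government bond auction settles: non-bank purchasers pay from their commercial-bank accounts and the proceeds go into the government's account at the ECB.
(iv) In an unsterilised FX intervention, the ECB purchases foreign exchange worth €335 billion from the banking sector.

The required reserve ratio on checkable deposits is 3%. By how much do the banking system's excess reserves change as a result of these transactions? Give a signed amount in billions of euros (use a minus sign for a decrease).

+€934.41 billion

Discount-window loan €446 billion: reserves +€446B, deposits 0.
OMO purchase (from banks) €199 billion: reserves +€199B, deposits 0.
Government account inflow €47 billion: reserves −€47B, deposits −€47B.
FX purchase €335 billion: reserves +€335B, deposits 0.
Totals: Δreserves = +€933B, Δdeposits = −€47B.
Δrequired reserves = 3% × −€47B = −€1.41B.
Δexcess reserves = Δreserves − Δrequired = +€933B − (−€1.41B) = +€934.41 billion.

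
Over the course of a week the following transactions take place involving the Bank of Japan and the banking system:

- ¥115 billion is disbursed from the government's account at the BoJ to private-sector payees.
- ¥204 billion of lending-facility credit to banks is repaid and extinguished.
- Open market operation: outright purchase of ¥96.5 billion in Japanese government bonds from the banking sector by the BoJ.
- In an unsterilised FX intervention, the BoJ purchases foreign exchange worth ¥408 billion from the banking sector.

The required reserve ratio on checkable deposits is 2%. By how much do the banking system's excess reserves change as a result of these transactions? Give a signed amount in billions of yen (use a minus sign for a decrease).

+¥413.2 billion

Government spending ¥115 billion: reserves +¥115B, deposits +¥115B.
Discount-window repayment ¥204 billion: reserves −¥204B, deposits 0.
OMO purchase (from banks) ¥96.5 billion: reserves +¥96.5B, deposits 0.
FX purchase ¥408 billion: reserves +¥408B, deposits 0.
Totals: Δreserves = +¥415.5B, Δdeposits = +¥115B.
Δrequired reserves = 2% × +¥115B = +¥2.3B.
Δexcess reserves = Δreserves − Δrequired = +¥415.5B − (+¥2.3B) = +¥413.2 billion.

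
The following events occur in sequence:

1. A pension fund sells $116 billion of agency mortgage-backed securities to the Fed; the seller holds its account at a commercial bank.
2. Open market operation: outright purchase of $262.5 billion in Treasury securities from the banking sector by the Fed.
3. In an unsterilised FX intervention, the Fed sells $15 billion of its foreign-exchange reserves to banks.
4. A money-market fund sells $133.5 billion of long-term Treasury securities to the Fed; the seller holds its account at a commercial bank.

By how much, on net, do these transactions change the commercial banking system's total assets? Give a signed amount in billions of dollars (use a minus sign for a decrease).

Asset purchase (from non-banks) $116 billion: bank balance sheets expand → +$116B.
OMO purchase (from banks) $262.5 billion: just an asset swap on bank balance sheets → 0.
FX sale $15 billion: just an asset swap on bank balance sheets → 0.
Asset purchase (from non-banks) $133.5 billion: bank balance sheets expand → +$133.5B.
Net: 116 + 0 + 0 + 133.5 = +$249.5 billion.

+$249.5 billion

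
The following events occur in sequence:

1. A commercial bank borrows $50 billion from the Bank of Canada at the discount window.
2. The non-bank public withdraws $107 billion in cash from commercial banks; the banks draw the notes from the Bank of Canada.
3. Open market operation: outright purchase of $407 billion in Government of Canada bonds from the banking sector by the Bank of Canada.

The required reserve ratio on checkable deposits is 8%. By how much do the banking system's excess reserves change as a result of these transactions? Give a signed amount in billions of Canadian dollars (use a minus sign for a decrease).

+$358.56 billion

Discount-window loan $50 billion: reserves +$50B, deposits 0.
Currency withdrawal $107 billion: reserves −$107B, deposits −$107B.
OMO purchase (from banks) $407 billion: reserves +$407B, deposits 0.
Totals: Δreserves = +$350B, Δdeposits = −$107B.
Δrequired reserves = 8% × −$107B = −$8.56B.
Δexcess reserves = Δreserves − Δrequired = +$350B − (−$8.56B) = +$358.56 billion.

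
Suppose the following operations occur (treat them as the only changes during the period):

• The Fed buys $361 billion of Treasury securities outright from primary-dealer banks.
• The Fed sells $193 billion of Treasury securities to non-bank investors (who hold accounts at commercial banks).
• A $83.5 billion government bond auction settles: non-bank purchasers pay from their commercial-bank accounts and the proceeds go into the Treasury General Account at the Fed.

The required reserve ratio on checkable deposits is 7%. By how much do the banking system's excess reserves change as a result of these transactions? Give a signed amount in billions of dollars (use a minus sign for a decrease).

OMO purchase (from banks) $361 billion: reserves +$361B, deposits 0.
Asset sale (to non-banks) $193 billion: reserves −$193B, deposits −$193B.
Government account inflow $83.5 billion: reserves −$83.5B, deposits −$83.5B.
Totals: Δreserves = +$84.5B, Δdeposits = −$276.5B.
Δrequired reserves = 7% × −$276.5B = −$19.355B.
Δexcess reserves = Δreserves − Δrequired = +$84.5B − (−$19.355B) = +$103.855 billion.

+$103.855 billion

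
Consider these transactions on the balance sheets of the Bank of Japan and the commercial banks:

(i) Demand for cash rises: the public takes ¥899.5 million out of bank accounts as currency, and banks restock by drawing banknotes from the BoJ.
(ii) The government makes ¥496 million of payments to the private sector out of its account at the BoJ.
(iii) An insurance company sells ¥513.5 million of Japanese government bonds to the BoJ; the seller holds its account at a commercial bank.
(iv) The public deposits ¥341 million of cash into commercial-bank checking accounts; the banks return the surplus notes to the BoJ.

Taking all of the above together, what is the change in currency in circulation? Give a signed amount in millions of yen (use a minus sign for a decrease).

+¥558.5 million

BoJ balance sheet:
  Assets:      Securities +¥513.5M
  Liabilities: Bank reserves +¥451M, Currency in circulation +¥558.5M, Government deposits −¥496M
So the change in currency in circulation is +¥558.5 million.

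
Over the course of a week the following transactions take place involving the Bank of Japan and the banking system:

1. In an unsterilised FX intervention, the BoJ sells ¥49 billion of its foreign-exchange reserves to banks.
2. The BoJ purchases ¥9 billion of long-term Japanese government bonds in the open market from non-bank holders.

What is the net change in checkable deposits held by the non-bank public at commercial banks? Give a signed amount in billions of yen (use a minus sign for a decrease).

FX sale ¥49 billion: the counterparty is a bank, so public deposits are unchanged → 0.
Asset purchase (from non-banks) ¥9 billion: non-bank counterparties' bank balances rise → +¥9B.
Net: 0 + 9 = +¥9 billion.

+¥9 billion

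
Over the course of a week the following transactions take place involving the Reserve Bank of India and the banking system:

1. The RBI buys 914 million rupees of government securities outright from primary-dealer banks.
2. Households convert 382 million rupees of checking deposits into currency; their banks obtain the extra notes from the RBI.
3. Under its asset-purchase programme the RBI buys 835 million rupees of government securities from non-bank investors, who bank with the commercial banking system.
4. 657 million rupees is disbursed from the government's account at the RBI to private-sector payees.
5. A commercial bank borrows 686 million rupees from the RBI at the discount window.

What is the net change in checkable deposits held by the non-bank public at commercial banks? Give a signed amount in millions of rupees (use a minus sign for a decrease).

+1110 million

RBI balance sheet:
  Assets:      Securities +1749M, Loans to banks +686M
  Liabilities: Bank reserves +2710M, Currency in circulation +382M, Government deposits −657M
Commercial banking system:
  Assets:      Reserves at CB +2710M, Securities −914M
  Liabilities: Checkable deposits +1110M, Borrowings from CB +686M
So the change in checkable deposits held by the non-bank public at commercial banks is +1110 million.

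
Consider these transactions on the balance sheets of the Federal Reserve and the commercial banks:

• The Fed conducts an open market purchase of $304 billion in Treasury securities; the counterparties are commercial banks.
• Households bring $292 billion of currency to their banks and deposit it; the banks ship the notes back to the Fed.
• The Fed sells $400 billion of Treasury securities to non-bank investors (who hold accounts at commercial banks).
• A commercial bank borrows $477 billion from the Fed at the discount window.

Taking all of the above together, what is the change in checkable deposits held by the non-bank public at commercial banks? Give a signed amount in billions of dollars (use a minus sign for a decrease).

Fed balance sheet:
  Assets:      Securities −$96B, Loans to banks +$477B
  Liabilities: Bank reserves +$673B, Currency in circulation −$292B
Commercial banking system:
  Assets:      Reserves at CB +$673B, Securities −$304B
  Liabilities: Checkable deposits −$108B, Borrowings from CB +$477B
So the change in checkable deposits held by the non-bank public at commercial banks is -$108 billion.

-$108 billion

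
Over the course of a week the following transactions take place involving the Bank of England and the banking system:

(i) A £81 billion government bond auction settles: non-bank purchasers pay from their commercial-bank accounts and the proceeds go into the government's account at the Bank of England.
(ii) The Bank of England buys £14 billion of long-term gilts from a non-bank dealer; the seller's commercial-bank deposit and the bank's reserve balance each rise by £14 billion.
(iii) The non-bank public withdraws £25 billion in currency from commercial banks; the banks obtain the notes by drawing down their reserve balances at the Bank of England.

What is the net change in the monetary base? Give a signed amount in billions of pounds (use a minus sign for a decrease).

Bank of England balance sheet:
  Assets:      Securities +£14B
  Liabilities: Bank reserves −£92B, Currency in circulation +£25B, Government deposits +£81B
Monetary base = currency + reserves: +£25B + (−£92B) = -£67 billion.

-£67 billion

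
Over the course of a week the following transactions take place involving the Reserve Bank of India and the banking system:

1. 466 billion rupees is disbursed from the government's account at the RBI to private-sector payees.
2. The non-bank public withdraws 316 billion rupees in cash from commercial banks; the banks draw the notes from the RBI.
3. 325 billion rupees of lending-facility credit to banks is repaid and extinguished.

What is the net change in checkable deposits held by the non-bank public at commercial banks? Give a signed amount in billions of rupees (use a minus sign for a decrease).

RBI balance sheet:
  Assets:      Loans to banks −325B
  Liabilities: Bank reserves −175B, Currency in circulation +316B, Government deposits −466B
Commercial banking system:
  Assets:      Reserves at CB −175B
  Liabilities: Checkable deposits +150B, Borrowings from CB −325B
So the change in checkable deposits held by the non-bank public at commercial banks is +150 billion.

+150 billion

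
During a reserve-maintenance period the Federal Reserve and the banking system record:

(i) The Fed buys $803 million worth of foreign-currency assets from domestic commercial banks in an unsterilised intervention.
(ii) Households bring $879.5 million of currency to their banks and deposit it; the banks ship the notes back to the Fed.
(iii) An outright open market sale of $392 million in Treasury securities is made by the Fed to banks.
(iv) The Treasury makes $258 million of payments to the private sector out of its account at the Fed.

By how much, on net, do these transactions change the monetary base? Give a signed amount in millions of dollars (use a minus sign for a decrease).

Fed balance sheet:
  Assets:      Securities −$392M, Foreign assets +$803M
  Liabilities: Bank reserves +$1548.5M, Currency in circulation −$879.5M, Government deposits −$258M
Monetary base = currency + reserves: −$879.5M + (+$1548.5M) = +$669 million.

+$669 million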